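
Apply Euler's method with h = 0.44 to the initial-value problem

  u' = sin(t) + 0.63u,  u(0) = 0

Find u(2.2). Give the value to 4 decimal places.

1.9202

Euler: u_{n+1} = u_n + h·f(t_n, u_n).
t=0.000000, u=0.000000: f=0.000000 → u ← 0.000000 + 0.44·0.000000 = 0.000000
t=0.440000, u=0.000000: f=0.425939 → u ← 0.000000 + 0.44·0.425939 = 0.187413
t=0.880000, u=0.187413: f=0.888809 → u ← 0.187413 + 0.44·0.888809 = 0.578489
t=1.320000, u=0.578489: f=1.333163 → u ← 0.578489 + 0.44·1.333163 = 1.165081
t=1.760000, u=1.165081: f=1.716156 → u ← 1.165081 + 0.44·1.716156 = 1.920190
u(2.2) ≈ 1.9202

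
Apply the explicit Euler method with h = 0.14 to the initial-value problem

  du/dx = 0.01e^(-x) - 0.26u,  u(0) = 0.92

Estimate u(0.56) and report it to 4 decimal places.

Euler: u_{n+1} = u_n + h·f(x_n, u_n).
x=0.000000, u=0.920000: f=-0.229200 → u ← 0.920000 + 0.14·(-0.229200) = 0.887912
x=0.140000, u=0.887912: f=-0.222164 → u ← 0.887912 + 0.14·(-0.222164) = 0.856809
x=0.280000, u=0.856809: f=-0.215213 → u ← 0.856809 + 0.14·(-0.215213) = 0.826679
x=0.420000, u=0.826679: f=-0.208366 → u ← 0.826679 + 0.14·(-0.208366) = 0.797508
u(0.56) ≈ 0.7975

0.7975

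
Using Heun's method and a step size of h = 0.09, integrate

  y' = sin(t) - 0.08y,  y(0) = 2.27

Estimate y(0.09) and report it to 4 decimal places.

2.2578

Heun: k1 = f(t_n, y_n); k2 = f(t_n + h, y_n + h·k1); y_{n+1} = y_n + (h/2)·(k1 + k2).
t=0.000000, y=2.270000:
  k1 = f(0.000000, 2.270000) = -0.181600
  k2 = f(0.090000, 2.253656) = -0.090414
  y ← 2.270000 + (0.09/2)·(-0.181600 + (-0.090414)) = 2.257759
y(0.09) ≈ 2.2578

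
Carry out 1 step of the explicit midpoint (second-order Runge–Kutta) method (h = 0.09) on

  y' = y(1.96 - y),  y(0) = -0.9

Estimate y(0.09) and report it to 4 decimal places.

Midpoint: k1 = f(x_n, y_n); k2 = f(x_n + h/2, y_n + (h/2)·k1); y_{n+1} = y_n + h·k2.
x=0.000000, y=-0.900000:
  k1 = f(0.000000, -0.900000) = -2.574000
  k2 = f(0.045000, -1.015830) = -3.022937
  y ← -0.900000 + 0.09·(-3.022937) = -1.172064
y(0.09) ≈ -1.1721

-1.1721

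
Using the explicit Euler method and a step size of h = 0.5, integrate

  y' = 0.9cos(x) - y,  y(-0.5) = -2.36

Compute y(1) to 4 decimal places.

0.4236

Euler: y_{n+1} = y_n + h·f(x_n, y_n).
x=-0.500000, y=-2.360000: f=3.149824 → y ← -2.360000 + 0.5·3.149824 = -0.785088
x=0.000000, y=-0.785088: f=1.685088 → y ← -0.785088 + 0.5·1.685088 = 0.057456
x=0.500000, y=0.057456: f=0.732368 → y ← 0.057456 + 0.5·0.732368 = 0.423640
y(1) ≈ 0.4236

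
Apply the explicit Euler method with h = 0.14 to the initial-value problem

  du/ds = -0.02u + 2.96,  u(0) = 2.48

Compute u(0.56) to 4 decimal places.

4.1030

Euler: u_{n+1} = u_n + h·f(s_n, u_n).
s=0.000000, u=2.480000: f=2.910400 → u ← 2.480000 + 0.14·2.910400 = 2.887456
s=0.140000, u=2.887456: f=2.902251 → u ← 2.887456 + 0.14·2.902251 = 3.293771
s=0.280000, u=3.293771: f=2.894125 → u ← 3.293771 + 0.14·2.894125 = 3.698949
s=0.420000, u=3.698949: f=2.886021 → u ← 3.698949 + 0.14·2.886021 = 4.102992
u(0.56) ≈ 4.1030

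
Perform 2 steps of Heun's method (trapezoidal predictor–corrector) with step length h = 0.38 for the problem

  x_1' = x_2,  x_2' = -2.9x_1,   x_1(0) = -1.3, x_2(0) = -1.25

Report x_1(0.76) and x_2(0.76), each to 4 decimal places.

-1.0193, 2.0074

Heun on (x_1,x_2): k1 = f(t_n, state_n); k2 = f(t_n + h, state_n + h·k1); state_{n+1} = state_n + (h/2)·(k1 + k2).
0.000000: (-1.300000, -1.250000)
  k1 = (-1.250000, 3.770000)
  predictor → (-1.775000, 0.182600)
  k2 = (0.182600, 5.147500)
  → (-1.502806, 0.444325)
0.380000: (-1.502806, 0.444325)
  k1 = (0.444325, 4.358137)
  predictor → (-1.333963, 2.100417)
  k2 = (2.100417, 3.868491)
  → (-1.019305, 2.007384)
(x_1(0.76), x_2(0.76)) ≈ (-1.0193, 2.0074)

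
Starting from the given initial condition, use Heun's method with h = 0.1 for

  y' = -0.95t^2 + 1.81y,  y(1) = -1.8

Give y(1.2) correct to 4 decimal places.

-2.8530

Heun: k1 = f(t_n, y_n); k2 = f(t_n + h, y_n + h·k1); y_{n+1} = y_n + (h/2)·(k1 + k2).
t=1.000000, y=-1.800000:
  k1 = f(1.000000, -1.800000) = -4.208000
  k2 = f(1.100000, -2.220800) = -5.169148
  y ← -1.800000 + (0.1/2)·(-4.208000 + (-5.169148)) = -2.268857
t=1.100000, y=-2.268857:
  k1 = f(1.100000, -2.268857) = -5.256132
  k2 = f(1.200000, -2.794471) = -6.425992
  y ← -2.268857 + (0.1/2)·(-5.256132 + (-6.425992)) = -2.852964
y(1.2) ≈ -2.8530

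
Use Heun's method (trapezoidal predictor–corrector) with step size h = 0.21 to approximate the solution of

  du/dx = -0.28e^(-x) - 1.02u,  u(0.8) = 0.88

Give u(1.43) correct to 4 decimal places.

0.4240

Heun: k1 = f(x_n, u_n); k2 = f(x_n + h, u_n + h·k1); u_{n+1} = u_n + (h/2)·(k1 + k2).
x=0.800000, u=0.880000:
  k1 = f(0.800000, 0.880000) = -1.023412
  k2 = f(1.010000, 0.665083) = -0.780366
  u ← 0.880000 + (0.21/2)·(-1.023412 + (-0.780366)) = 0.690603
x=1.010000, u=0.690603:
  k1 = f(1.010000, 0.690603) = -0.806397
  k2 = f(1.220000, 0.521260) = -0.614350
  u ← 0.690603 + (0.21/2)·(-0.806397 + (-0.614350)) = 0.541425
x=1.220000, u=0.541425:
  k1 = f(1.220000, 0.541425) = -0.634918
  k2 = f(1.430000, 0.408092) = -0.483260
  u ← 0.541425 + (0.21/2)·(-0.634918 + (-0.483260)) = 0.424016
u(1.43) ≈ 0.4240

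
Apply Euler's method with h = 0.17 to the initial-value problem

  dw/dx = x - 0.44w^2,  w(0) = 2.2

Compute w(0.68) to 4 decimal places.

1.4006

Euler: w_{n+1} = w_n + h·f(x_n, w_n).
x=0.000000, w=2.200000: f=-2.129600 → w ← 2.200000 + 0.17·(-2.129600) = 1.837968
x=0.170000, w=1.837968: f=-1.316376 → w ← 1.837968 + 0.17·(-1.316376) = 1.614184
x=0.340000, w=1.614184: f=-0.806460 → w ← 1.614184 + 0.17·(-0.806460) = 1.477086
x=0.510000, w=1.477086: f=-0.449985 → w ← 1.477086 + 0.17·(-0.449985) = 1.400589
w(0.68) ≈ 1.4006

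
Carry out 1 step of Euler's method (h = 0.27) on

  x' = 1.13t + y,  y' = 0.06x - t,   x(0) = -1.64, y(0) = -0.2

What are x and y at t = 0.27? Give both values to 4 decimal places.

Euler on (x,y): x_{n+1} = x_n + h·x', y_{n+1} = y_n + h·y'.
0.000000: (-1.640000, -0.200000); f=(-0.200000, -0.098400) → (-1.694000, -0.226568)
(x(0.27), y(0.27)) ≈ (-1.6940, -0.2266)

-1.6940, -0.2266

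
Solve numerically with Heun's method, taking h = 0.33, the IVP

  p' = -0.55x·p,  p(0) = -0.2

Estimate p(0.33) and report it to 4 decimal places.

-0.1940

Heun: k1 = f(x_n, p_n); k2 = f(x_n + h, p_n + h·k1); p_{n+1} = p_n + (h/2)·(k1 + k2).
x=0.000000, p=-0.200000:
  k1 = f(0.000000, -0.200000) = 0.000000
  k2 = f(0.330000, -0.200000) = 0.036300
  p ← -0.200000 + (0.33/2)·(0.000000 + 0.036300) = -0.194011
p(0.33) ≈ -0.1940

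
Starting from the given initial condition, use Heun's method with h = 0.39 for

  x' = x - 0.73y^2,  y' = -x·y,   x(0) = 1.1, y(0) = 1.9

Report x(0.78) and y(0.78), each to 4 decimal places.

Heun on (x,y): k1 = f(t_n, state_n); k2 = f(t_n + h, state_n + h·k1); state_{n+1} = state_n + (h/2)·(k1 + k2).
0.000000: (1.100000, 1.900000)
  k1 = (-1.535300, -2.090000)
  predictor → (0.501233, 1.084900)
  k2 = (-0.357983, -0.543788)
  → (0.730810, 1.386411)
0.390000: (0.730810, 1.386411)
  k1 = (-0.672350, -1.013203)
  predictor → (0.468593, 0.991262)
  k2 = (-0.248705, -0.464499)
  → (0.551204, 1.098260)
(x(0.78), y(0.78)) ≈ (0.5512, 1.0983)

0.5512, 1.0983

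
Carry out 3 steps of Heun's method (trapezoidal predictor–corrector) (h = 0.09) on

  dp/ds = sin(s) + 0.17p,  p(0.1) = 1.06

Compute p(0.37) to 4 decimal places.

1.1735

Heun: k1 = f(s_n, p_n); k2 = f(s_n + h, p_n + h·k1); p_{n+1} = p_n + (h/2)·(k1 + k2).
s=0.100000, p=1.060000:
  k1 = f(0.100000, 1.060000) = 0.280033
  k2 = f(0.190000, 1.085203) = 0.373343
  p ← 1.060000 + (0.09/2)·(0.280033 + 0.373343) = 1.089402
s=0.190000, p=1.089402:
  k1 = f(0.190000, 1.089402) = 0.374057
  k2 = f(0.280000, 1.123067) = 0.467277
  p ← 1.089402 + (0.09/2)·(0.374057 + 0.467277) = 1.127262
s=0.280000, p=1.127262:
  k1 = f(0.280000, 1.127262) = 0.467990
  k2 = f(0.370000, 1.169381) = 0.560410
  p ← 1.127262 + (0.09/2)·(0.467990 + 0.560410) = 1.173540
p(0.37) ≈ 1.1735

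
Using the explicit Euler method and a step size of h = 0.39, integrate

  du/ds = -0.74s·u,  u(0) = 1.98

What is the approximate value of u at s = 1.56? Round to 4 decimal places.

0.9018

Euler: u_{n+1} = u_n + h·f(s_n, u_n).
s=0.000000, u=1.980000: f=0.000000 → u ← 1.980000 + 0.39·0.000000 = 1.980000
s=0.390000, u=1.980000: f=-0.571428 → u ← 1.980000 + 0.39·(-0.571428) = 1.757143
s=0.780000, u=1.757143: f=-1.014223 → u ← 1.757143 + 0.39·(-1.014223) = 1.361596
s=1.170000, u=1.361596: f=-1.178870 → u ← 1.361596 + 0.39·(-1.178870) = 0.901837
u(1.56) ≈ 0.9018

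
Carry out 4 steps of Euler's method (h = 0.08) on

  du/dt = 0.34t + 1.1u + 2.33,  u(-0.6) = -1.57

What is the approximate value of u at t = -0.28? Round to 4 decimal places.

-1.4106

Euler: u_{n+1} = u_n + h·f(t_n, u_n).
t=-0.600000, u=-1.570000: f=0.399000 → u ← -1.570000 + 0.08·0.399000 = -1.538080
t=-0.520000, u=-1.538080: f=0.461312 → u ← -1.538080 + 0.08·0.461312 = -1.501175
t=-0.440000, u=-1.501175: f=0.529107 → u ← -1.501175 + 0.08·0.529107 = -1.458846
t=-0.360000, u=-1.458846: f=0.602869 → u ← -1.458846 + 0.08·0.602869 = -1.410617
u(-0.28) ≈ -1.4106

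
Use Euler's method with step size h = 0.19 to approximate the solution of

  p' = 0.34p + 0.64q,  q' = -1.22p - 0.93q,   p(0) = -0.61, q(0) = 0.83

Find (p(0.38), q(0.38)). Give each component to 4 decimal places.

Euler on (p,q): p_{n+1} = p_n + h·p', q_{n+1} = q_n + h·q'.
0.000000: (-0.610000, 0.830000); f=(0.323800, -0.027700) → (-0.548478, 0.824737)
0.190000: (-0.548478, 0.824737); f=(0.341349, -0.097862) → (-0.483622, 0.806143)
(p(0.38), q(0.38)) ≈ (-0.4836, 0.8061)

-0.4836, 0.8061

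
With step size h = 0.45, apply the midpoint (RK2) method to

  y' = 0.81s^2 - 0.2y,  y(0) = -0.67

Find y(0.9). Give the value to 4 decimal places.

Midpoint: k1 = f(s_n, y_n); k2 = f(s_n + h/2, y_n + (h/2)·k1); y_{n+1} = y_n + h·k2.
s=0.000000, y=-0.670000:
  k1 = f(0.000000, -0.670000) = 0.134000
  k2 = f(0.225000, -0.639850) = 0.168976
  y ← -0.670000 + 0.45·0.168976 = -0.593961
s=0.450000, y=-0.593961:
  k1 = f(0.450000, -0.593961) = 0.282817
  k2 = f(0.675000, -0.530327) = 0.475122
  y ← -0.593961 + 0.45·0.475122 = -0.380156
y(0.9) ≈ -0.3802

-0.3802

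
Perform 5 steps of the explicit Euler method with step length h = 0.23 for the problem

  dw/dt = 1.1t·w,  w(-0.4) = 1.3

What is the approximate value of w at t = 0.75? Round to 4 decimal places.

Euler: w_{n+1} = w_n + h·f(t_n, w_n).
t=-0.400000, w=1.300000: f=-0.572000 → w ← 1.300000 + 0.23·(-0.572000) = 1.168440
t=-0.170000, w=1.168440: f=-0.218498 → w ← 1.168440 + 0.23·(-0.218498) = 1.118185
t=0.060000, w=1.118185: f=0.073800 → w ← 1.118185 + 0.23·0.073800 = 1.135159
t=0.290000, w=1.135159: f=0.362116 → w ← 1.135159 + 0.23·0.362116 = 1.218446
t=0.520000, w=1.218446: f=0.696951 → w ← 1.218446 + 0.23·0.696951 = 1.378745
w(0.75) ≈ 1.3787

1.3787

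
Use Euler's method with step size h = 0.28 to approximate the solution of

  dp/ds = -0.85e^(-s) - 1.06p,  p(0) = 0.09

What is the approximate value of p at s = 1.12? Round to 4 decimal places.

Euler: p_{n+1} = p_n + h·f(s_n, p_n).
s=0.000000, p=0.090000: f=-0.945400 → p ← 0.090000 + 0.28·(-0.945400) = -0.174712
s=0.280000, p=-0.174712: f=-0.457221 → p ← -0.174712 + 0.28·(-0.457221) = -0.302734
s=0.560000, p=-0.302734: f=-0.164630 → p ← -0.302734 + 0.28·(-0.164630) = -0.348830
s=0.840000, p=-0.348830: f=0.002806 → p ← -0.348830 + 0.28·0.002806 = -0.348045
p(1.12) ≈ -0.3480

-0.3480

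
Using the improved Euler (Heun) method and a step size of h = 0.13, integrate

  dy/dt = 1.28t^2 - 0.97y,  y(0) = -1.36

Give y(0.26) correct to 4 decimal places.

-1.0495

Heun: k1 = f(t_n, y_n); k2 = f(t_n + h, y_n + h·k1); y_{n+1} = y_n + (h/2)·(k1 + k2).
t=0.000000, y=-1.360000:
  k1 = f(0.000000, -1.360000) = 1.319200
  k2 = f(0.130000, -1.188504) = 1.174481
  y ← -1.360000 + (0.13/2)·(1.319200 + 1.174481) = -1.197911
t=0.130000, y=-1.197911:
  k1 = f(0.130000, -1.197911) = 1.183605
  k2 = f(0.260000, -1.044042) = 1.099249
  y ← -1.197911 + (0.13/2)·(1.183605 + 1.099249) = -1.049525
y(0.26) ≈ -1.0495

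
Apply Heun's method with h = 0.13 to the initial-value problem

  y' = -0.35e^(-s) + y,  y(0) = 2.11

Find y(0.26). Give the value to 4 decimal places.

2.6426

Heun: k1 = f(s_n, y_n); k2 = f(s_n + h, y_n + h·k1); y_{n+1} = y_n + (h/2)·(k1 + k2).
s=0.000000, y=2.110000:
  k1 = f(0.000000, 2.110000) = 1.760000
  k2 = f(0.130000, 2.338800) = 2.031467
  y ← 2.110000 + (0.13/2)·(1.760000 + 2.031467) = 2.356445
s=0.130000, y=2.356445:
  k1 = f(0.130000, 2.356445) = 2.049112
  k2 = f(0.260000, 2.622830) = 2.352962
  y ← 2.356445 + (0.13/2)·(2.049112 + 2.352962) = 2.642580
y(0.26) ≈ 2.6426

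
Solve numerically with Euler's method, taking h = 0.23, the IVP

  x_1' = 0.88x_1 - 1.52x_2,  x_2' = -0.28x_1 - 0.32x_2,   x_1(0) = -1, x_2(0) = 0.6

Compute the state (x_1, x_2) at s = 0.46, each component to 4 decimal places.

Euler on (x_1,x_2): x_1_{n+1} = x_1_n + h·x_1', x_2_{n+1} = x_2_n + h·x_2'.
0.000000: (-1.000000, 0.600000); f=(-1.792000, 0.088000) → (-1.412160, 0.620240)
0.230000: (-1.412160, 0.620240); f=(-2.185466, 0.196928) → (-1.914817, 0.665533)
(x_1(0.46), x_2(0.46)) ≈ (-1.9148, 0.6655)

-1.9148, 0.6655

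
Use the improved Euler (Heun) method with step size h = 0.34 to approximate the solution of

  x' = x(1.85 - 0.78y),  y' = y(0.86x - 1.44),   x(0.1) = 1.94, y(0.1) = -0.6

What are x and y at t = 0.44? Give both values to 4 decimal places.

Heun on (x,y): k1 = f(t_n, state_n); k2 = f(t_n + h, state_n + h·k1); state_{n+1} = state_n + (h/2)·(k1 + k2).
0.100000: (1.940000, -0.600000)
  k1 = (4.496920, -0.137040)
  predictor → (3.468953, -0.646594)
  k2 = (8.167105, -0.997888)
  → (4.092884, -0.792938)
(x(0.44), y(0.44)) ≈ (4.0929, -0.7929)

4.0929, -0.7929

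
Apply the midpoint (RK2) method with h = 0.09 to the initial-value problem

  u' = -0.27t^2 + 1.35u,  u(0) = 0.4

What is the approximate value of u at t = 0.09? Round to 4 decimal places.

Midpoint: k1 = f(t_n, u_n); k2 = f(t_n + h/2, u_n + (h/2)·k1); u_{n+1} = u_n + h·k2.
t=0.000000, u=0.400000:
  k1 = f(0.000000, 0.400000) = 0.540000
  k2 = f(0.045000, 0.424300) = 0.572258
  u ← 0.400000 + 0.09·0.572258 = 0.451503
u(0.09) ≈ 0.4515

0.4515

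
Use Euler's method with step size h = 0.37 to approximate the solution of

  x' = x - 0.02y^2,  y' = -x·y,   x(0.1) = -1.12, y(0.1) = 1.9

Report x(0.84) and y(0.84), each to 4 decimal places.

-2.1922, 4.2396

Euler on (x,y): x_{n+1} = x_n + h·x', y_{n+1} = y_n + h·y'.
0.100000: (-1.120000, 1.900000); f=(-1.192200, 2.128000) → (-1.561114, 2.687360)
0.470000: (-1.561114, 2.687360); f=(-1.705552, 4.195275) → (-2.192168, 4.239612)
(x(0.84), y(0.84)) ≈ (-2.1922, 4.2396)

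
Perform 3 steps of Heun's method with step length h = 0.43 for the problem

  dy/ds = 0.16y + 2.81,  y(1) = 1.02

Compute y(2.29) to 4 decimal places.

Heun: k1 = f(s_n, y_n); k2 = f(s_n + h, y_n + h·k1); y_{n+1} = y_n + (h/2)·(k1 + k2).
s=1.000000, y=1.020000:
  k1 = f(1.000000, 1.020000) = 2.973200
  k2 = f(1.430000, 2.298476) = 3.177756
  y ← 1.020000 + (0.43/2)·(2.973200 + 3.177756) = 2.342456
s=1.430000, y=2.342456:
  k1 = f(1.430000, 2.342456) = 3.184793
  k2 = f(1.860000, 3.711917) = 3.403907
  y ← 2.342456 + (0.43/2)·(3.184793 + 3.403907) = 3.759026
s=1.860000, y=3.759026:
  k1 = f(1.860000, 3.759026) = 3.411444
  k2 = f(2.290000, 5.225947) = 3.646152
  y ← 3.759026 + (0.43/2)·(3.411444 + 3.646152) = 5.276409
y(2.29) ≈ 5.2764

5.2764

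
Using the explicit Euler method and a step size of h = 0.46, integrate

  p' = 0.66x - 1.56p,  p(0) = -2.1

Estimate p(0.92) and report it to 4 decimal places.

Euler: p_{n+1} = p_n + h·f(x_n, p_n).
x=0.000000, p=-2.100000: f=3.276000 → p ← -2.100000 + 0.46·3.276000 = -0.593040
x=0.460000, p=-0.593040: f=1.228742 → p ← -0.593040 + 0.46·1.228742 = -0.027818
p(0.92) ≈ -0.0278

-0.0278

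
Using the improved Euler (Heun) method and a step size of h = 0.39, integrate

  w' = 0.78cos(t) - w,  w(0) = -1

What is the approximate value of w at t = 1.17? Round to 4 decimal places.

0.0453

Heun: k1 = f(t_n, w_n); k2 = f(t_n + h, w_n + h·k1); w_{n+1} = w_n + (h/2)·(k1 + k2).
t=0.000000, w=-1.000000:
  k1 = f(0.000000, -1.000000) = 1.780000
  k2 = f(0.390000, -0.305800) = 1.027229
  w ← -1.000000 + (0.39/2)·(1.780000 + 1.027229) = -0.452590
t=0.390000, w=-0.452590:
  k1 = f(0.390000, -0.452590) = 1.174019
  k2 = f(0.780000, 0.005277) = 0.549235
  w ← -0.452590 + (0.39/2)·(1.174019 + 0.549235) = -0.116556
t=0.780000, w=-0.116556:
  k1 = f(0.780000, -0.116556) = 0.671068
  k2 = f(1.170000, 0.145161) = 0.159157
  w ← -0.116556 + (0.39/2)·(0.671068 + 0.159157) = 0.045338
w(1.17) ≈ 0.0453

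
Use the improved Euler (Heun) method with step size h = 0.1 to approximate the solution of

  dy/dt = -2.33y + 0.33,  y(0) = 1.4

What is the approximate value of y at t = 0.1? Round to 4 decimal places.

Heun: k1 = f(t_n, y_n); k2 = f(t_n + h, y_n + h·k1); y_{n+1} = y_n + (h/2)·(k1 + k2).
t=0.000000, y=1.400000:
  k1 = f(0.000000, 1.400000) = -2.932000
  k2 = f(0.100000, 1.106800) = -2.248844
  y ← 1.400000 + (0.1/2)·(-2.932000 + (-2.248844)) = 1.140958
y(0.1) ≈ 1.1410

1.1410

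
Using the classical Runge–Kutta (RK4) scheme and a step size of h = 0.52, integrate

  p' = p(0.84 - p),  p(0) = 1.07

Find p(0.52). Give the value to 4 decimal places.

0.9756

RK4: k1 = f(x_n, p_n); k2 = f(x_n + h/2, p_n + (h/2)·k1); k3 = f(x_n + h/2, p_n + (h/2)·k2); k4 = f(x_n + h, p_n + h·k3); p_{n+1} = p_n + (h/6)·(k1 + 2k2 + 2k3 + k4).
x=0.000000, p=1.070000:
  k1 = f(0.000000, 1.070000) = -0.246100
  k2 = f(0.260000, 1.006014) = -0.167012
  k3 = f(0.260000, 1.026577) = -0.191535
  k4 = f(0.520000, 0.970402) = -0.126542
  p ← 1.070000 + (0.52/6)·(k1 + 2k2 + 2k3 + k4) = 0.975556
p(0.52) ≈ 0.9756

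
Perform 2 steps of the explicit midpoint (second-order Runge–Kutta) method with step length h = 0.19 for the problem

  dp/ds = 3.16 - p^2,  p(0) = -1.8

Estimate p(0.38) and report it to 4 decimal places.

-1.8598

Midpoint: k1 = f(s_n, p_n); k2 = f(s_n + h/2, p_n + (h/2)·k1); p_{n+1} = p_n + h·k2.
s=0.000000, p=-1.800000:
  k1 = f(0.000000, -1.800000) = -0.080000
  k2 = f(0.095000, -1.807600) = -0.107418
  p ← -1.800000 + 0.19·(-0.107418) = -1.820409
s=0.190000, p=-1.820409:
  k1 = f(0.190000, -1.820409) = -0.153890
  k2 = f(0.285000, -1.835029) = -0.207331
  p ← -1.820409 + 0.19·(-0.207331) = -1.859802
p(0.38) ≈ -1.8598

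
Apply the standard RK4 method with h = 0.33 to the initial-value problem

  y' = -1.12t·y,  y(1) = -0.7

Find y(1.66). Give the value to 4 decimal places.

-0.2621

RK4: k1 = f(t_n, y_n); k2 = f(t_n + h/2, y_n + (h/2)·k1); k3 = f(t_n + h/2, y_n + (h/2)·k2); k4 = f(t_n + h, y_n + h·k3); y_{n+1} = y_n + (h/6)·(k1 + 2k2 + 2k3 + k4).
t=1.000000, y=-0.700000:
  k1 = f(1.000000, -0.700000) = 0.784000
  k2 = f(1.165000, -0.570640) = 0.744571
  k3 = f(1.165000, -0.577146) = 0.753060
  k4 = f(1.330000, -0.451490) = 0.672540
  y ← -0.700000 + (0.33/6)·(k1 + 2k2 + 2k3 + k4) = -0.455151
t=1.330000, y=-0.455151:
  k1 = f(1.330000, -0.455151) = 0.677993
  k2 = f(1.495000, -0.343282) = 0.574792
  k3 = f(1.495000, -0.360310) = 0.603304
  k4 = f(1.660000, -0.256061) = 0.476068
  y ← -0.455151 + (0.33/6)·(k1 + 2k2 + 2k3 + k4) = -0.262087
y(1.66) ≈ -0.2621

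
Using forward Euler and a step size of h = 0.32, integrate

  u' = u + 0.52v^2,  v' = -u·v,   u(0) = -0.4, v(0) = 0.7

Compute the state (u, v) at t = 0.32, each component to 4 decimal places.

-0.4465, 0.7896

Euler on (u,v): u_{n+1} = u_n + h·u', v_{n+1} = v_n + h·v'.
0.000000: (-0.400000, 0.700000); f=(-0.145200, 0.280000) → (-0.446464, 0.789600)
(u(0.32), v(0.32)) ≈ (-0.4465, 0.7896)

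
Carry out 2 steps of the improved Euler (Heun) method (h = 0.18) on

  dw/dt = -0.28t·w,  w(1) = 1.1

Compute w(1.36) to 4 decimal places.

Heun: k1 = f(t_n, w_n); k2 = f(t_n + h, w_n + h·k1); w_{n+1} = w_n + (h/2)·(k1 + k2).
t=1.000000, w=1.100000:
  k1 = f(1.000000, 1.100000) = -0.308000
  k2 = f(1.180000, 1.044560) = -0.345123
  w ← 1.100000 + (0.18/2)·(-0.308000 + (-0.345123)) = 1.041219
t=1.180000, w=1.041219:
  k1 = f(1.180000, 1.041219) = -0.344019
  k2 = f(1.360000, 0.979296) = -0.372916
  w ← 1.041219 + (0.18/2)·(-0.344019 + (-0.372916)) = 0.976695
w(1.36) ≈ 0.9767

0.9767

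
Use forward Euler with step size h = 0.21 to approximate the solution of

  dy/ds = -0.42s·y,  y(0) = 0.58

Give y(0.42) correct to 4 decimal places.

0.5693

Euler: y_{n+1} = y_n + h·f(s_n, y_n).
s=0.000000, y=0.580000: f=0.000000 → y ← 0.580000 + 0.21·0.000000 = 0.580000
s=0.210000, y=0.580000: f=-0.051156 → y ← 0.580000 + 0.21·(-0.051156) = 0.569257
y(0.42) ≈ 0.5693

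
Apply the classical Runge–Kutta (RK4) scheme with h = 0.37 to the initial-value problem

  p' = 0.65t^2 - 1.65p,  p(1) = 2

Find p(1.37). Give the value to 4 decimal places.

1.3504

RK4: k1 = f(t_n, p_n); k2 = f(t_n + h/2, p_n + (h/2)·k1); k3 = f(t_n + h/2, p_n + (h/2)·k2); k4 = f(t_n + h, p_n + h·k3); p_{n+1} = p_n + (h/6)·(k1 + 2k2 + 2k3 + k4).
t=1.000000, p=2.000000:
  k1 = f(1.000000, 2.000000) = -2.650000
  k2 = f(1.185000, 1.509750) = -1.578341
  k3 = f(1.185000, 1.708007) = -1.905465
  k4 = f(1.370000, 1.294978) = -0.916729
  p ← 2.000000 + (0.37/6)·(k1 + 2k2 + 2k3 + k4) = 1.350382
p(1.37) ≈ 1.3504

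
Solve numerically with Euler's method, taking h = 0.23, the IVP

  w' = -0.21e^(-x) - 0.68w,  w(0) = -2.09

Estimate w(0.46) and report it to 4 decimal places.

-1.5665

Euler: w_{n+1} = w_n + h·f(x_n, w_n).
x=0.000000, w=-2.090000: f=1.211200 → w ← -2.090000 + 0.23·1.211200 = -1.811424
x=0.230000, w=-1.811424: f=1.064916 → w ← -1.811424 + 0.23·1.064916 = -1.566493
w(0.46) ≈ -1.5665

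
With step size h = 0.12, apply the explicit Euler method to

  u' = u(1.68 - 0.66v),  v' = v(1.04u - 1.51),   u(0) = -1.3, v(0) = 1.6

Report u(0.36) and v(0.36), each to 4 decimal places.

-1.7941, 0.4223

Euler on (u,v): u_{n+1} = u_n + h·u', v_{n+1} = v_n + h·v'.
0.000000: (-1.300000, 1.600000); f=(-0.811200, -4.579200) → (-1.397344, 1.050496)
0.120000: (-1.397344, 1.050496); f=(-1.378721, -3.112869) → (-1.562791, 0.676952)
0.240000: (-1.562791, 0.676952); f=(-1.927252, -2.122448) → (-1.794061, 0.422258)
(u(0.36), v(0.36)) ≈ (-1.7941, 0.4223)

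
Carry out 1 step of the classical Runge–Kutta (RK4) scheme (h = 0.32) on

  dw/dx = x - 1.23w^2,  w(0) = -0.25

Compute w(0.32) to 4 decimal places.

-0.2226

RK4: k1 = f(x_n, w_n); k2 = f(x_n + h/2, w_n + (h/2)·k1); k3 = f(x_n + h/2, w_n + (h/2)·k2); k4 = f(x_n + h, w_n + h·k3); w_{n+1} = w_n + (h/6)·(k1 + 2k2 + 2k3 + k4).
x=0.000000, w=-0.250000:
  k1 = f(0.000000, -0.250000) = -0.076875
  k2 = f(0.160000, -0.262300) = 0.075374
  k3 = f(0.160000, -0.237940) = 0.090363
  k4 = f(0.320000, -0.221084) = 0.259880
  w ← -0.250000 + (0.32/6)·(k1 + 2k2 + 2k3 + k4) = -0.222561
w(0.32) ≈ -0.2226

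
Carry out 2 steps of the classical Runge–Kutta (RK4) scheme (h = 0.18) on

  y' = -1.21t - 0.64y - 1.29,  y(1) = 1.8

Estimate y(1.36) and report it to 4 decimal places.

RK4: k1 = f(t_n, y_n); k2 = f(t_n + h/2, y_n + (h/2)·k1); k3 = f(t_n + h/2, y_n + (h/2)·k2); k4 = f(t_n + h, y_n + h·k3); y_{n+1} = y_n + (h/6)·(k1 + 2k2 + 2k3 + k4).
t=1.000000, y=1.800000:
  k1 = f(1.000000, 1.800000) = -3.652000
  k2 = f(1.090000, 1.471320) = -3.550545
  k3 = f(1.090000, 1.480451) = -3.556389
  k4 = f(1.180000, 1.159850) = -3.460104
  y ← 1.800000 + (0.18/6)·(k1 + 2k2 + 2k3 + k4) = 1.160221
t=1.180000, y=1.160221:
  k1 = f(1.180000, 1.160221) = -3.460341
  k2 = f(1.270000, 0.848790) = -3.369926
  k3 = f(1.270000, 0.856928) = -3.375134
  k4 = f(1.360000, 0.552697) = -3.289326
  y ← 1.160221 + (0.18/6)·(k1 + 2k2 + 2k3 + k4) = 0.553027
y(1.36) ≈ 0.5530

0.5530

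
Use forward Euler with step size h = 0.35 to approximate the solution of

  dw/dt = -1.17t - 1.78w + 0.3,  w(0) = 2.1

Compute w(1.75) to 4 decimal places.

Euler: w_{n+1} = w_n + h·f(t_n, w_n).
t=0.000000, w=2.100000: f=-3.438000 → w ← 2.100000 + 0.35·(-3.438000) = 0.896700
t=0.350000, w=0.896700: f=-1.705626 → w ← 0.896700 + 0.35·(-1.705626) = 0.299731
t=0.700000, w=0.299731: f=-1.052521 → w ← 0.299731 + 0.35·(-1.052521) = -0.068651
t=1.050000, w=-0.068651: f=-0.806300 → w ← -0.068651 + 0.35·(-0.806300) = -0.350857
t=1.400000, w=-0.350857: f=-0.713475 → w ← -0.350857 + 0.35·(-0.713475) = -0.600573
w(1.75) ≈ -0.6006

-0.6006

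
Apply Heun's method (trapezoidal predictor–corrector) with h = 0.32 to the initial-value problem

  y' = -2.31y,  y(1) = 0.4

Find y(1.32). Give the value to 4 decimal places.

0.2136

Heun: k1 = f(t_n, y_n); k2 = f(t_n + h, y_n + h·k1); y_{n+1} = y_n + (h/2)·(k1 + k2).
t=1.000000, y=0.400000:
  k1 = f(1.000000, 0.400000) = -0.924000
  k2 = f(1.320000, 0.104320) = -0.240979
  y ← 0.400000 + (0.32/2)·(-0.924000 + (-0.240979)) = 0.213603
y(1.32) ≈ 0.2136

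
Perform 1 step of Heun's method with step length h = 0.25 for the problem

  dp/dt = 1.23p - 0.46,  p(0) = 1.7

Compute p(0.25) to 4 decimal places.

Heun: k1 = f(t_n, p_n); k2 = f(t_n + h, p_n + h·k1); p_{n+1} = p_n + (h/2)·(k1 + k2).
t=0.000000, p=1.700000:
  k1 = f(0.000000, 1.700000) = 1.631000
  k2 = f(0.250000, 2.107750) = 2.132532
  p ← 1.700000 + (0.25/2)·(1.631000 + 2.132532) = 2.170442
p(0.25) ≈ 2.1704

2.1704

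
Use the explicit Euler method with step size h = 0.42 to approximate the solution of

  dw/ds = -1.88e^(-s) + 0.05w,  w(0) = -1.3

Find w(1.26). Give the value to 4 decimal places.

-3.0773

Euler: w_{n+1} = w_n + h·f(s_n, w_n).
s=0.000000, w=-1.300000: f=-1.945000 → w ← -1.300000 + 0.42·(-1.945000) = -2.116900
s=0.420000, w=-2.116900: f=-1.341093 → w ← -2.116900 + 0.42·(-1.341093) = -2.680159
s=0.840000, w=-2.680159: f=-0.945624 → w ← -2.680159 + 0.42·(-0.945624) = -3.077321
w(1.26) ≈ -3.0773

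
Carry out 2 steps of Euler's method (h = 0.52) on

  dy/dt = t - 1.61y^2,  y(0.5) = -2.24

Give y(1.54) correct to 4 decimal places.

-37.6326

Euler: y_{n+1} = y_n + h·f(t_n, y_n).
t=0.500000, y=-2.240000: f=-7.578336 → y ← -2.240000 + 0.52·(-7.578336) = -6.180735
t=1.020000, y=-6.180735: f=-60.484386 → y ← -6.180735 + 0.52·(-60.484386) = -37.632615
y(1.54) ≈ -37.6326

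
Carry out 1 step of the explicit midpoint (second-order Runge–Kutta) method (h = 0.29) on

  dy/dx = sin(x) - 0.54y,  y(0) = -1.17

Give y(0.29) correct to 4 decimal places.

Midpoint: k1 = f(x_n, y_n); k2 = f(x_n + h/2, y_n + (h/2)·k1); y_{n+1} = y_n + h·k2.
x=0.000000, y=-1.170000:
  k1 = f(0.000000, -1.170000) = 0.631800
  k2 = f(0.145000, -1.078389) = 0.726822
  y ← -1.170000 + 0.29·0.726822 = -0.959221
y(0.29) ≈ -0.9592

-0.9592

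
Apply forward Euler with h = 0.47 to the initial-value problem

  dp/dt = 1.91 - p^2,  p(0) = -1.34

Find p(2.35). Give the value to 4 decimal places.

Euler: p_{n+1} = p_n + h·f(t_n, p_n).
t=0.000000, p=-1.340000: f=0.114400 → p ← -1.340000 + 0.47·0.114400 = -1.286232
t=0.470000, p=-1.286232: f=0.255607 → p ← -1.286232 + 0.47·0.255607 = -1.166097
t=0.940000, p=-1.166097: f=0.550219 → p ← -1.166097 + 0.47·0.550219 = -0.907494
t=1.410000, p=-0.907494: f=1.086455 → p ← -0.907494 + 0.47·1.086455 = -0.396860
t=1.880000, p=-0.396860: f=1.752502 → p ← -0.396860 + 0.47·1.752502 = 0.426816
p(2.35) ≈ 0.4268

0.4268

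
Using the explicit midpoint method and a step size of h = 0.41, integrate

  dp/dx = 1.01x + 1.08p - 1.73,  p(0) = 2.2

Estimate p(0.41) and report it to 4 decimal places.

Midpoint: k1 = f(x_n, p_n); k2 = f(x_n + h/2, p_n + (h/2)·k1); p_{n+1} = p_n + h·k2.
x=0.000000, p=2.200000:
  k1 = f(0.000000, 2.200000) = 0.646000
  k2 = f(0.205000, 2.332430) = 0.996074
  p ← 2.200000 + 0.41·0.996074 = 2.608391
p(0.41) ≈ 2.6084

2.6084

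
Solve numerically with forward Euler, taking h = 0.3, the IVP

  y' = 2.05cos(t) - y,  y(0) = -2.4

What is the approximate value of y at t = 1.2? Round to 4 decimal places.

0.6602

Euler: y_{n+1} = y_n + h·f(t_n, y_n).
t=0.000000, y=-2.400000: f=4.450000 → y ← -2.400000 + 0.3·4.450000 = -1.065000
t=0.300000, y=-1.065000: f=3.023440 → y ← -1.065000 + 0.3·3.023440 = -0.157968
t=0.600000, y=-0.157968: f=1.849906 → y ← -0.157968 + 0.3·1.849906 = 0.397004
t=0.900000, y=0.397004: f=0.877297 → y ← 0.397004 + 0.3·0.877297 = 0.660193
y(1.2) ≈ 0.6602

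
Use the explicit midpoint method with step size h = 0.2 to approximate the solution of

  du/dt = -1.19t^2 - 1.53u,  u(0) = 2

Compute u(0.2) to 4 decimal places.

Midpoint: k1 = f(t_n, u_n); k2 = f(t_n + h/2, u_n + (h/2)·k1); u_{n+1} = u_n + h·k2.
t=0.000000, u=2.000000:
  k1 = f(0.000000, 2.000000) = -3.060000
  k2 = f(0.100000, 1.694000) = -2.603720
  u ← 2.000000 + 0.2·(-2.603720) = 1.479256
u(0.2) ≈ 1.4793

1.4793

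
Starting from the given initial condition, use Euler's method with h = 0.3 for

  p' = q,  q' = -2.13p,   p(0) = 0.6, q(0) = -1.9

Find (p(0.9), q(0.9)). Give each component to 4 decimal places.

-1.3458, -1.8840

Euler on (p,q): p_{n+1} = p_n + h·p', q_{n+1} = q_n + h·q'.
0.000000: (0.600000, -1.900000); f=(-1.900000, -1.278000) → (0.030000, -2.283400)
0.300000: (0.030000, -2.283400); f=(-2.283400, -0.063900) → (-0.655020, -2.302570)
0.600000: (-0.655020, -2.302570); f=(-2.302570, 1.395193) → (-1.345791, -1.884012)
(p(0.9), q(0.9)) ≈ (-1.3458, -1.8840)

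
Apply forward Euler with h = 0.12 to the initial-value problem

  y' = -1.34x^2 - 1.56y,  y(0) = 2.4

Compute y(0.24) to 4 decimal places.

Euler: y_{n+1} = y_n + h·f(x_n, y_n).
x=0.000000, y=2.400000: f=-3.744000 → y ← 2.400000 + 0.12·(-3.744000) = 1.950720
x=0.120000, y=1.950720: f=-3.062419 → y ← 1.950720 + 0.12·(-3.062419) = 1.583230
y(0.24) ≈ 1.5832

1.5832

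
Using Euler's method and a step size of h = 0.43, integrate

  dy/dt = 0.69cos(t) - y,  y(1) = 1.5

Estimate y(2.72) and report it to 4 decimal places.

-0.0421

Euler: y_{n+1} = y_n + h·f(t_n, y_n).
t=1.000000, y=1.500000: f=-1.127191 → y ← 1.500000 + 0.43·(-1.127191) = 1.015308
t=1.430000, y=1.015308: f=-0.918479 → y ← 1.015308 + 0.43·(-0.918479) = 0.620362
t=1.860000, y=0.620362: f=-0.817142 → y ← 0.620362 + 0.43·(-0.817142) = 0.268991
t=2.290000, y=0.268991: f=-0.723553 → y ← 0.268991 + 0.43·(-0.723553) = -0.042137
y(2.72) ≈ -0.0421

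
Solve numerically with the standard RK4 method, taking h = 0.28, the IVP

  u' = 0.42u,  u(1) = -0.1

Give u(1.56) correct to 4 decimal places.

-0.1265

RK4: k1 = f(x_n, u_n); k2 = f(x_n + h/2, u_n + (h/2)·k1); k3 = f(x_n + h/2, u_n + (h/2)·k2); k4 = f(x_n + h, u_n + h·k3); u_{n+1} = u_n + (h/6)·(k1 + 2k2 + 2k3 + k4).
x=1.000000, u=-0.100000:
  k1 = f(1.000000, -0.100000) = -0.042000
  k2 = f(1.140000, -0.105880) = -0.044470
  k3 = f(1.140000, -0.106226) = -0.044615
  k4 = f(1.280000, -0.112492) = -0.047247
  u ← -0.100000 + (0.28/6)·(k1 + 2k2 + 2k3 + k4) = -0.112479
x=1.280000, u=-0.112479:
  k1 = f(1.280000, -0.112479) = -0.047241
  k2 = f(1.420000, -0.119093) = -0.050019
  k3 = f(1.420000, -0.119482) = -0.050182
  k4 = f(1.560000, -0.126530) = -0.053143
  u ← -0.112479 + (0.28/6)·(k1 + 2k2 + 2k3 + k4) = -0.126516
u(1.56) ≈ -0.1265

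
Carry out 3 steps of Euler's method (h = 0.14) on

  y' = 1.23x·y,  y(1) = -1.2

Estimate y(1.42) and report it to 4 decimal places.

-2.0537

Euler: y_{n+1} = y_n + h·f(x_n, y_n).
x=1.000000, y=-1.200000: f=-1.476000 → y ← -1.200000 + 0.14·(-1.476000) = -1.406640
x=1.140000, y=-1.406640: f=-1.972391 → y ← -1.406640 + 0.14·(-1.972391) = -1.682775
x=1.280000, y=-1.682775: f=-2.649360 → y ← -1.682775 + 0.14·(-2.649360) = -2.053685
y(1.42) ≈ -2.0537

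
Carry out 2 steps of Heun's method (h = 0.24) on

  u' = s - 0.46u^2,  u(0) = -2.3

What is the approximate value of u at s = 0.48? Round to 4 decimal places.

-4.3116

Heun: k1 = f(s_n, u_n); k2 = f(s_n + h, u_n + h·k1); u_{n+1} = u_n + (h/2)·(k1 + k2).
s=0.000000, u=-2.300000:
  k1 = f(0.000000, -2.300000) = -2.433400
  k2 = f(0.240000, -2.884016) = -3.586072
  u ← -2.300000 + (0.24/2)·(-2.433400 + (-3.586072)) = -3.022337
s=0.240000, u=-3.022337:
  k1 = f(0.240000, -3.022337) = -3.961879
  k2 = f(0.480000, -3.973188) = -6.781661
  u ← -3.022337 + (0.24/2)·(-3.961879 + (-6.781661)) = -4.311561
u(0.48) ≈ -4.3116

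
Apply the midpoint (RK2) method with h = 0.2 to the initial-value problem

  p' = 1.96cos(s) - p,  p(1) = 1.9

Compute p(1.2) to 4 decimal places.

1.7146

Midpoint: k1 = f(s_n, p_n); k2 = f(s_n + h/2, p_n + (h/2)·k1); p_{n+1} = p_n + h·k2.
s=1.000000, p=1.900000:
  k1 = f(1.000000, 1.900000) = -0.841007
  k2 = f(1.100000, 1.815899) = -0.926851
  p ← 1.900000 + 0.2·(-0.926851) = 1.714630
p(1.2) ≈ 1.7146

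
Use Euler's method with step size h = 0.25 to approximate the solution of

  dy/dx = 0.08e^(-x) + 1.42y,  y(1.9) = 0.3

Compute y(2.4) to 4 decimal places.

Euler: y_{n+1} = y_n + h·f(x_n, y_n).
x=1.900000, y=0.300000: f=0.437965 → y ← 0.300000 + 0.25·0.437965 = 0.409491
x=2.150000, y=0.409491: f=0.590796 → y ← 0.409491 + 0.25·0.590796 = 0.557190
y(2.4) ≈ 0.5572

0.5572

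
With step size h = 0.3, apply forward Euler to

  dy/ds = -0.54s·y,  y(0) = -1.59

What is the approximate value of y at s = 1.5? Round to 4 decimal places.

-0.9398

Euler: y_{n+1} = y_n + h·f(s_n, y_n).
s=0.000000, y=-1.590000: f=0.000000 → y ← -1.590000 + 0.3·0.000000 = -1.590000
s=0.300000, y=-1.590000: f=0.257580 → y ← -1.590000 + 0.3·0.257580 = -1.512726
s=0.600000, y=-1.512726: f=0.490123 → y ← -1.512726 + 0.3·0.490123 = -1.365689
s=0.900000, y=-1.365689: f=0.663725 → y ← -1.365689 + 0.3·0.663725 = -1.166572
s=1.200000, y=-1.166572: f=0.755938 → y ← -1.166572 + 0.3·0.755938 = -0.939790
y(1.5) ≈ -0.9398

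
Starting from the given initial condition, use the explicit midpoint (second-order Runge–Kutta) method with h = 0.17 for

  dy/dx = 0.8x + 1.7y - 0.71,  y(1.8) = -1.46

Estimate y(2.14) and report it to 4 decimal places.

Midpoint: k1 = f(x_n, y_n); k2 = f(x_n + h/2, y_n + (h/2)·k1); y_{n+1} = y_n + h·k2.
x=1.800000, y=-1.460000:
  k1 = f(1.800000, -1.460000) = -1.752000
  k2 = f(1.885000, -1.608920) = -1.937164
  y ← -1.460000 + 0.17·(-1.937164) = -1.789318
x=1.970000, y=-1.789318:
  k1 = f(1.970000, -1.789318) = -2.175840
  k2 = f(2.055000, -1.974264) = -2.422249
  y ← -1.789318 + 0.17·(-2.422249) = -2.201100
y(2.14) ≈ -2.2011

-2.2011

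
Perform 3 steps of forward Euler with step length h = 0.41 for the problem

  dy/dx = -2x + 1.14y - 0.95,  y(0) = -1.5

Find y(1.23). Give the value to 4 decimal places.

-7.7050

Euler: y_{n+1} = y_n + h·f(x_n, y_n).
x=0.000000, y=-1.500000: f=-2.660000 → y ← -1.500000 + 0.41·(-2.660000) = -2.590600
x=0.410000, y=-2.590600: f=-4.723284 → y ← -2.590600 + 0.41·(-4.723284) = -4.527146
x=0.820000, y=-4.527146: f=-7.750947 → y ← -4.527146 + 0.41·(-7.750947) = -7.705035
y(1.23) ≈ -7.7050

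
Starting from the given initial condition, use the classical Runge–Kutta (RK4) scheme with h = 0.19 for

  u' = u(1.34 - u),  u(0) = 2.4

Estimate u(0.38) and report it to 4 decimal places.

1.8243

RK4: k1 = f(t_n, u_n); k2 = f(t_n + h/2, u_n + (h/2)·k1); k3 = f(t_n + h/2, u_n + (h/2)·k2); k4 = f(t_n + h, u_n + h·k3); u_{n+1} = u_n + (h/6)·(k1 + 2k2 + 2k3 + k4).
t=0.000000, u=2.400000:
  k1 = f(0.000000, 2.400000) = -2.544000
  k2 = f(0.095000, 2.158320) = -1.766196
  k3 = f(0.095000, 2.232211) = -1.991604
  k4 = f(0.190000, 2.021595) = -1.377910
  u ← 2.400000 + (0.19/6)·(k1 + 2k2 + 2k3 + k4) = 2.037812
t=0.190000, u=2.037812:
  k1 = f(0.190000, 2.037812) = -1.422010
  k2 = f(0.285000, 1.902721) = -1.070702
  k3 = f(0.285000, 1.936096) = -1.154098
  k4 = f(0.380000, 1.818534) = -0.870229
  u ← 2.037812 + (0.19/6)·(k1 + 2k2 + 2k3 + k4) = 1.824321
u(0.38) ≈ 1.8243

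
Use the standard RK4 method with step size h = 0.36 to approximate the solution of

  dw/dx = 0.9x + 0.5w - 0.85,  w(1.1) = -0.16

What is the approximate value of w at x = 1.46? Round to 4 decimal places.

RK4: k1 = f(x_n, w_n); k2 = f(x_n + h/2, w_n + (h/2)·k1); k3 = f(x_n + h/2, w_n + (h/2)·k2); k4 = f(x_n + h, w_n + h·k3); w_{n+1} = w_n + (h/6)·(k1 + 2k2 + 2k3 + k4).
x=1.100000, w=-0.160000:
  k1 = f(1.100000, -0.160000) = 0.060000
  k2 = f(1.280000, -0.149200) = 0.227400
  k3 = f(1.280000, -0.119068) = 0.242466
  k4 = f(1.460000, -0.072712) = 0.427644
  w ← -0.160000 + (0.36/6)·(k1 + 2k2 + 2k3 + k4) = -0.074357
w(1.46) ≈ -0.0744

-0.0744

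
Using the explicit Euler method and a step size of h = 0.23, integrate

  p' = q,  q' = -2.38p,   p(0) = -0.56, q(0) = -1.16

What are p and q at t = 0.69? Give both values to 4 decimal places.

-1.1153, 0.1592

Euler on (p,q): p_{n+1} = p_n + h·p', q_{n+1} = q_n + h·q'.
0.000000: (-0.560000, -1.160000); f=(-1.160000, 1.332800) → (-0.826800, -0.853456)
0.230000: (-0.826800, -0.853456); f=(-0.853456, 1.967784) → (-1.023095, -0.400866)
0.460000: (-1.023095, -0.400866); f=(-0.400866, 2.434966) → (-1.115294, 0.159176)
(p(0.69), q(0.69)) ≈ (-1.1153, 0.1592)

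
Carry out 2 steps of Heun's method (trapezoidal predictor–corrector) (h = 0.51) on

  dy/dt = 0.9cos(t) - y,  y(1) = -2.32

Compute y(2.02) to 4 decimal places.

Heun: k1 = f(t_n, y_n); k2 = f(t_n + h, y_n + h·k1); y_{n+1} = y_n + (h/2)·(k1 + k2).
t=1.000000, y=-2.320000:
  k1 = f(1.000000, -2.320000) = 2.806272
  k2 = f(1.510000, -0.888801) = 0.943484
  y ← -2.320000 + (0.51/2)·(2.806272 + 0.943484) = -1.363812
t=1.510000, y=-1.363812:
  k1 = f(1.510000, -1.363812) = 1.418495
  k2 = f(2.020000, -0.640380) = 0.249556
  y ← -1.363812 + (0.51/2)·(1.418495 + 0.249556) = -0.938459
y(2.02) ≈ -0.9385

-0.9385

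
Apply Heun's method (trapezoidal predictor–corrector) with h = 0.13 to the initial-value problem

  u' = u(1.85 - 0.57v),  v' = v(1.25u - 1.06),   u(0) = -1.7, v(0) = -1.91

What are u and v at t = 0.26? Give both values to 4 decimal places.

-3.2562, -0.7106

Heun on (u,v): k1 = f(t_n, state_n); k2 = f(t_n + h, state_n + h·k1); state_{n+1} = state_n + (h/2)·(k1 + k2).
0.000000: (-1.700000, -1.910000)
  k1 = (-4.995790, 6.083350)
  predictor → (-2.349453, -1.119164)
  k2 = (-5.845259, 4.473094)
  → (-2.404668, -1.223831)
0.130000: (-2.404668, -1.223831)
  k1 = (-6.126094, 4.975896)
  predictor → (-3.201060, -0.576965)
  k2 = (-6.974694, 2.920206)
  → (-3.256219, -0.710585)
(u(0.26), v(0.26)) ≈ (-3.2562, -0.7106)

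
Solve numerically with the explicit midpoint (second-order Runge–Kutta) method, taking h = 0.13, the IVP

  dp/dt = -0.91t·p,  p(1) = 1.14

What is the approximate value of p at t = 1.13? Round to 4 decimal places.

Midpoint: k1 = f(t_n, p_n); k2 = f(t_n + h/2, p_n + (h/2)·k1); p_{n+1} = p_n + h·k2.
t=1.000000, p=1.140000:
  k1 = f(1.000000, 1.140000) = -1.037400
  k2 = f(1.065000, 1.072569) = -1.039480
  p ← 1.140000 + 0.13·(-1.039480) = 1.004868
p(1.13) ≈ 1.0049

1.0049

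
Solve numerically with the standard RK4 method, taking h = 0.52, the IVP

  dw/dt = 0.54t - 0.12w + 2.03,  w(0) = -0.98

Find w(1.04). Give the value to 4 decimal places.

1.4000

RK4: k1 = f(t_n, w_n); k2 = f(t_n + h/2, w_n + (h/2)·k1); k3 = f(t_n + h/2, w_n + (h/2)·k2); k4 = f(t_n + h, w_n + h·k3); w_{n+1} = w_n + (h/6)·(k1 + 2k2 + 2k3 + k4).
t=0.000000, w=-0.980000:
  k1 = f(0.000000, -0.980000) = 2.147600
  k2 = f(0.260000, -0.421624) = 2.220995
  k3 = f(0.260000, -0.402541) = 2.218705
  k4 = f(0.520000, 0.173727) = 2.289953
  w ← -0.980000 + (0.52/6)·(k1 + 2k2 + 2k3 + k4) = 0.174136
t=0.520000, w=0.174136:
  k1 = f(0.520000, 0.174136) = 2.289904
  k2 = f(0.780000, 0.769511) = 2.358859
  k3 = f(0.780000, 0.787439) = 2.356707
  k4 = f(1.040000, 1.399624) = 2.423645
  w ← 0.174136 + (0.52/6)·(k1 + 2k2 + 2k3 + k4) = 1.400008
w(1.04) ≈ 1.4000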